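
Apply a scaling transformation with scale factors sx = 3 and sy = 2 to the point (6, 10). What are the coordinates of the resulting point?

Scaling matrix:
[[3, 0], [0, 2]]
Result: (6 × 3, 10 × 2) = (18, 20)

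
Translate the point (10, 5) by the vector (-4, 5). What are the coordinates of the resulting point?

Translation by (-4, 5) (homogeneous matrix [[1, 0, -4], [0, 1, 5], [0, 0, 1]]):
x' = 10 + -4 = 6
y' = 5 + 5 = 10
Result: (6, 10)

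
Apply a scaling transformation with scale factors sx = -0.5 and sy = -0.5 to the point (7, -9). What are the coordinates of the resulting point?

Scaling matrix:
[[-0.50, 0], [0, -0.50]]
Result: (7 × -0.5, -9 × -0.5) = (-3.5, 4.5)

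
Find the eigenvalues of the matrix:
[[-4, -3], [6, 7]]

Characteristic equation: det(A - λI) = 0
λ² - (trace)λ + (det) = 0
trace = -4 + 7 = 3, det = (-4)(7) - (-3)(6) = -10
λ² - (3)λ + (-10) = 0
λ = (3 ± √((3)² - 4·(-10))) / 2 = (3 ± √49) / 2
Solving: λ = -2, 5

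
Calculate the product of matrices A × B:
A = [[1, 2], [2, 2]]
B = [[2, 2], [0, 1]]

Matrix multiplication:
C[0][0] = 1×2 + 2×0 = 2
C[0][1] = 1×2 + 2×1 = 4
C[1][0] = 2×2 + 2×0 = 4
C[1][1] = 2×2 + 2×1 = 6
Result: [[2, 4], [4, 6]]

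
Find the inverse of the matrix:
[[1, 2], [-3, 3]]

For [[a,b],[c,d]], inverse = (1/det)·[[d,-b],[-c,a]]
det = (1)(3) - (2)(-3) = 3 - -6 = 9
Inverse = (1/9)·[[3, -2], [3, 1]]
= [[1/3, -2/9], [1/3, 1/9]]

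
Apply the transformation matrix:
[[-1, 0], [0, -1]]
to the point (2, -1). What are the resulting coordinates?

Matrix multiplication:
[[-1, 0], [0, -1]] × [2, -1]ᵀ
= [(-1)(2) + (0)(-1), (0)(2) + (-1)(-1)]ᵀ
= [-2, 1]ᵀ
Result: (-2, 1)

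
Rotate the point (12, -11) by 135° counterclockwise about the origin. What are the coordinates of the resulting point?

Rotation matrix for 135°: [[cos 135°, -sin 135°], [sin 135°, cos 135°]] ≈ [[-0.707107, -0.707107], [0.707107, -0.707107]]
[[-0.707107, -0.707107], [0.707107, -0.707107]] × [12, -11]ᵀ ≈ [-0.7071, 16.2635]ᵀ
Result: (-0.7071, 16.2635)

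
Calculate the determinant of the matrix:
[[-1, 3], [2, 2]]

For a 2×2 matrix [[a, b], [c, d]], det = ad - bc
det = (-1)(2) - (3)(2) = -2 - 6 = -8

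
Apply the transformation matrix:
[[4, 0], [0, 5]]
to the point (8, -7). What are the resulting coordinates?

Matrix multiplication:
[[4, 0], [0, 5]] × [8, -7]ᵀ
= [(4)(8) + (0)(-7), (0)(8) + (5)(-7)]ᵀ
= [32, -35]ᵀ
Result: (32, -35)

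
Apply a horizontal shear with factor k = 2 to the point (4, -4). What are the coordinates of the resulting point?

Shear matrix for horizontal shear with factor k = 2:
[[1, 2], [0, 1]]
Result: (4, -4) → (-4, -4)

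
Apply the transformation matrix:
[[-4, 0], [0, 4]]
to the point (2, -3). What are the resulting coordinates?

Matrix multiplication:
[[-4, 0], [0, 4]] × [2, -3]ᵀ
= [(-4)(2) + (0)(-3), (0)(2) + (4)(-3)]ᵀ
= [-8, -12]ᵀ
Result: (-8, -12)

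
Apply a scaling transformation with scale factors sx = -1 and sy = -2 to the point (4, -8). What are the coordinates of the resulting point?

Scaling matrix:
[[-1, 0], [0, -2]]
Result: (4 × -1, -8 × -2) = (-4, 16)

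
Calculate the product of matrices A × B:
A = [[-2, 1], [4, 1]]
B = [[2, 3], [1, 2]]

Matrix multiplication:
C[0][0] = -2×2 + 1×1 = -3
C[0][1] = -2×3 + 1×2 = -4
C[1][0] = 4×2 + 1×1 = 9
C[1][1] = 4×3 + 1×2 = 14
Result: [[-3, -4], [9, 14]]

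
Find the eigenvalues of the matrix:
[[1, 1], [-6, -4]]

Characteristic equation: det(A - λI) = 0
λ² - (trace)λ + (det) = 0
trace = 1 + -4 = -3, det = (1)(-4) - (1)(-6) = 2
λ² - (-3)λ + (2) = 0
λ = (-3 ± √((-3)² - 4·(2))) / 2 = (-3 ± √1) / 2
Solving: λ = -2, -1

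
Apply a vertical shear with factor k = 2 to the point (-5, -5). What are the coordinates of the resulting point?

Shear matrix for vertical shear with factor k = 2:
[[1, 0], [2, 1]]
Result: (-5, -5) → (-5, -15)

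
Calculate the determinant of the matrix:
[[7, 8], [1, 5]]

For a 2×2 matrix [[a, b], [c, d]], det = ad - bc
det = (7)(5) - (8)(1) = 35 - 8 = 27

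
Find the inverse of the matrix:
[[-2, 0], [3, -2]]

For [[a,b],[c,d]], inverse = (1/det)·[[d,-b],[-c,a]]
det = (-2)(-2) - (0)(3) = 4 - 0 = 4
Inverse = (1/4)·[[-2, 0], [-3, -2]]
= [[-1/2, 0], [-3/4, -1/2]]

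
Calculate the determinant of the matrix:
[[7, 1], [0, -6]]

For a 2×2 matrix [[a, b], [c, d]], det = ad - bc
det = (7)(-6) - (1)(0) = -42 - 0 = -42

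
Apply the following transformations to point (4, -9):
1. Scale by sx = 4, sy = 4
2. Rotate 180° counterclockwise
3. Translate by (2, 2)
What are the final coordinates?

Step 1: Scale → (16, -36)
Step 2: Rotate 180° → (-16, 36)
Step 3: Translate → (-14, 38)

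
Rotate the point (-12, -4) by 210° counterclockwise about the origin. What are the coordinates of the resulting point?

Rotation matrix for 210°: [[cos 210°, -sin 210°], [sin 210°, cos 210°]] ≈ [[-0.866025, 0.500000], [-0.500000, -0.866025]]
[[-0.866025, 0.500000], [-0.500000, -0.866025]] × [-12, -4]ᵀ ≈ [8.3923, 9.4641]ᵀ
Result: (8.3923, 9.4641)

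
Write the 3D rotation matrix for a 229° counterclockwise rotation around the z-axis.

Rotation matrix for counterclockwise 229° around z-axis:
cos(229°) = -0.6561, sin(229°) = -0.7547
Result: [[-0.6561, 0.7547, 0], [-0.7547, -0.6561, 0], [0, 0, 1]]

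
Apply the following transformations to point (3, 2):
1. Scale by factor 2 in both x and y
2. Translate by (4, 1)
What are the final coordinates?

Step 1: Scale (3, 2) by 2 → (6, 4)
Step 2: Translate by (4, 1) → (10, 5)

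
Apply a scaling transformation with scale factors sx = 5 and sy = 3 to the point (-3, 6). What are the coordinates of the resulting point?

Scaling matrix:
[[5, 0], [0, 3]]
Result: (-3 × 5, 6 × 3) = (-15, 18)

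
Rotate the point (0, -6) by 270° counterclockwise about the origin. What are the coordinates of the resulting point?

Rotation matrix for 270°: [[cos 270°, -sin 270°], [sin 270°, cos 270°]] = [[0, 1], [-1, 0]]
[[0, 1], [-1, 0]] × [0, -6]ᵀ = [-6, 0]ᵀ
Result: (-6, 0)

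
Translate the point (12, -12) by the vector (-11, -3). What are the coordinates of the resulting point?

Translation by (-11, -3) (homogeneous matrix [[1, 0, -11], [0, 1, -3], [0, 0, 1]]):
x' = 12 + -11 = 1
y' = -12 + -3 = -15
Result: (1, -15)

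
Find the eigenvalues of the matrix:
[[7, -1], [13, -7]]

Characteristic equation: det(A - λI) = 0
λ² - (trace)λ + (det) = 0
trace = 7 + -7 = 0, det = (7)(-7) - (-1)(13) = -36
λ² - (0)λ + (-36) = 0
λ = (0 ± √((0)² - 4·(-36))) / 2 = (0 ± √144) / 2
Solving: λ = -6, 6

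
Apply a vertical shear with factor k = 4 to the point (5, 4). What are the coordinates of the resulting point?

Shear matrix for vertical shear with factor k = 4:
[[1, 0], [4, 1]]
Result: (5, 4) → (5, 24)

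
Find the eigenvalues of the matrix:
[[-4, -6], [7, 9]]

Characteristic equation: det(A - λI) = 0
λ² - (trace)λ + (det) = 0
trace = -4 + 9 = 5, det = (-4)(9) - (-6)(7) = 6
λ² - (5)λ + (6) = 0
λ = (5 ± √((5)² - 4·(6))) / 2 = (5 ± √1) / 2
Solving: λ = 2, 3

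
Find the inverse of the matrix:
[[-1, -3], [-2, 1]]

For [[a,b],[c,d]], inverse = (1/det)·[[d,-b],[-c,a]]
det = (-1)(1) - (-3)(-2) = -1 - 6 = -7
Inverse = (1/-7)·[[1, 3], [2, -1]]
= [[-1/7, -3/7], [-2/7, 1/7]]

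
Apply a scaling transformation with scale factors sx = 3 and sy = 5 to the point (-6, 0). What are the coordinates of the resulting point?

Scaling matrix:
[[3, 0], [0, 5]]
Result: (-6 × 3, 0 × 5) = (-18, 0)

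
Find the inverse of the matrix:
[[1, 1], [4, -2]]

For [[a,b],[c,d]], inverse = (1/det)·[[d,-b],[-c,a]]
det = (1)(-2) - (1)(4) = -2 - 4 = -6
Inverse = (1/-6)·[[-2, -1], [-4, 1]]
= [[1/3, 1/6], [2/3, -1/6]]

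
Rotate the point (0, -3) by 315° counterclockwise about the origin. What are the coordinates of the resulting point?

Rotation matrix for 315°: [[cos 315°, -sin 315°], [sin 315°, cos 315°]] ≈ [[0.707107, 0.707107], [-0.707107, 0.707107]]
[[0.707107, 0.707107], [-0.707107, 0.707107]] × [0, -3]ᵀ ≈ [-2.1213, -2.1213]ᵀ
Result: (-2.1213, -2.1213)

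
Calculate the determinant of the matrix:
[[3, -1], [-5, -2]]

For a 2×2 matrix [[a, b], [c, d]], det = ad - bc
det = (3)(-2) - (-1)(-5) = -6 - 5 = -11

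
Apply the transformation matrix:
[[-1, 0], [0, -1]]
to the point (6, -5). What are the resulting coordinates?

Matrix multiplication:
[[-1, 0], [0, -1]] × [6, -5]ᵀ
= [(-1)(6) + (0)(-5), (0)(6) + (-1)(-5)]ᵀ
= [-6, 5]ᵀ
Result: (-6, 5)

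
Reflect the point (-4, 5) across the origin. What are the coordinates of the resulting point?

Reflection across origin: (-4, 5) → (4, -5)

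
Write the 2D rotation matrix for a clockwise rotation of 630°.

Rotation matrix formula: [[cos θ, -sin θ], [sin θ, cos θ]]
A clockwise rotation by 630° is equivalent to a counterclockwise rotation by -630°.
For θ = -630°:
cos(-630°) = 0
sin(-630°) = 1
Result: [[0, -1], [1, 0]]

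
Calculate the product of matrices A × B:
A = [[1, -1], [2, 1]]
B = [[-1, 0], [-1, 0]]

Matrix multiplication:
C[0][0] = 1×-1 + -1×-1 = 0
C[0][1] = 1×0 + -1×0 = 0
C[1][0] = 2×-1 + 1×-1 = -3
C[1][1] = 2×0 + 1×0 = 0
Result: [[0, 0], [-3, 0]]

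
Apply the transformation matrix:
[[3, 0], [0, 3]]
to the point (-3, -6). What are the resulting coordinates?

Matrix multiplication:
[[3, 0], [0, 3]] × [-3, -6]ᵀ
= [(3)(-3) + (0)(-6), (0)(-3) + (3)(-6)]ᵀ
= [-9, -18]ᵀ
Result: (-9, -18)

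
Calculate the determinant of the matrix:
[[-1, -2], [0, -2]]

For a 2×2 matrix [[a, b], [c, d]], det = ad - bc
det = (-1)(-2) - (-2)(0) = 2 - 0 = 2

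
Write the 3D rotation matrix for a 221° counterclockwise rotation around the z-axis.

Rotation matrix for counterclockwise 221° around z-axis:
cos(221°) = -0.7547, sin(221°) = -0.6561
Result: [[-0.7547, 0.6561, 0], [-0.6561, -0.7547, 0], [0, 0, 1]]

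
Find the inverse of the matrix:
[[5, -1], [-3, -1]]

For [[a,b],[c,d]], inverse = (1/det)·[[d,-b],[-c,a]]
det = (5)(-1) - (-1)(-3) = -5 - 3 = -8
Inverse = (1/-8)·[[-1, 1], [3, 5]]
= [[1/8, -1/8], [-3/8, -5/8]]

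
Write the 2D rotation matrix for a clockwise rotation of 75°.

Rotation matrix formula: [[cos θ, -sin θ], [sin θ, cos θ]]
A clockwise rotation by 75° is equivalent to a counterclockwise rotation by -75°.
For θ = -75°:
cos(-75°) = 0.2588
sin(-75°) = -0.9659
Result: [[0.2588, 0.9659], [-0.9659, 0.2588]]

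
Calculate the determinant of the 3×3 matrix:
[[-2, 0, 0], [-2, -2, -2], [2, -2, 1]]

Expansion along first row:
det = -2·det([[-2,-2],[-2,1]]) - 0·det([[-2,-2],[2,1]]) + 0·det([[-2,-2],[2,-2]])
    = -2·(-2·1 - -2·-2) - 0·(-2·1 - -2·2) + 0·(-2·-2 - -2·2)
    = -2·-6 - 0·2 + 0·8
    = 12 + 0 + 0 = 12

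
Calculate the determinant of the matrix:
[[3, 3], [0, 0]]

For a 2×2 matrix [[a, b], [c, d]], det = ad - bc
det = (3)(0) - (3)(0) = 0 - 0 = 0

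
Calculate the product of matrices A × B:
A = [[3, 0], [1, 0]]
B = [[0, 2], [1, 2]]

Matrix multiplication:
C[0][0] = 3×0 + 0×1 = 0
C[0][1] = 3×2 + 0×2 = 6
C[1][0] = 1×0 + 0×1 = 0
C[1][1] = 1×2 + 0×2 = 2
Result: [[0, 6], [0, 2]]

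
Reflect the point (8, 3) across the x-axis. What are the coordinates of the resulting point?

Reflection across x-axis: (8, 3) → (8, -3)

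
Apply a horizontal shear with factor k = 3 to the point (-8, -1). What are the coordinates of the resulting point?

Shear matrix for horizontal shear with factor k = 3:
[[1, 3], [0, 1]]
Result: (-8, -1) → (-11, -1)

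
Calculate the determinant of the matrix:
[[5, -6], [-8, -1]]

For a 2×2 matrix [[a, b], [c, d]], det = ad - bc
det = (5)(-1) - (-6)(-8) = -5 - 48 = -53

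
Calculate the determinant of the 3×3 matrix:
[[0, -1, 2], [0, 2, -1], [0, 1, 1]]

Expansion along first row:
det = 0·det([[2,-1],[1,1]]) - -1·det([[0,-1],[0,1]]) + 2·det([[0,2],[0,1]])
    = 0·(2·1 - -1·1) - -1·(0·1 - -1·0) + 2·(0·1 - 2·0)
    = 0·3 - -1·0 + 2·0
    = 0 + 0 + 0 = 0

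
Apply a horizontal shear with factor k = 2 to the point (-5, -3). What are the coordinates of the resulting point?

Shear matrix for horizontal shear with factor k = 2:
[[1, 2], [0, 1]]
Result: (-5, -3) → (-11, -3)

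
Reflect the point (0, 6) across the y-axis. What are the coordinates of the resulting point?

Reflection across y-axis: (0, 6) → (0, 6)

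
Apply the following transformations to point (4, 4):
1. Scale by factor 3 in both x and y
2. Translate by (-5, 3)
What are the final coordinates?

Step 1: Scale (4, 4) by 3 → (12, 12)
Step 2: Translate by (-5, 3) → (7, 15)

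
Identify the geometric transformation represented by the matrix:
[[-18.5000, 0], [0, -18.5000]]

This matrix represents: uniform scaling by factor -18.5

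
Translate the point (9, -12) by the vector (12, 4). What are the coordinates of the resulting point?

Translation by (12, 4) (homogeneous matrix [[1, 0, 12], [0, 1, 4], [0, 0, 1]]):
x' = 9 + 12 = 21
y' = -12 + 4 = -8
Result: (21, -8)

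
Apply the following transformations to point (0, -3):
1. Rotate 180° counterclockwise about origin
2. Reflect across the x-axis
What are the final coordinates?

Step 1: Rotate 180° → (0, 3)
Step 2: Reflect across x-axis → (0, -3)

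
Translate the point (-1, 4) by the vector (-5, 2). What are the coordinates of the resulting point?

Translation by (-5, 2) (homogeneous matrix [[1, 0, -5], [0, 1, 2], [0, 0, 1]]):
x' = -1 + -5 = -6
y' = 4 + 2 = 6
Result: (-6, 6)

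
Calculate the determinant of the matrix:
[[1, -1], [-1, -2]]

For a 2×2 matrix [[a, b], [c, d]], det = ad - bc
det = (1)(-2) - (-1)(-1) = -2 - 1 = -3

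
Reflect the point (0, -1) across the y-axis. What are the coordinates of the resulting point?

Reflection across y-axis: (0, -1) → (0, -1)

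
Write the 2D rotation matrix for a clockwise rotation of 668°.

Rotation matrix formula: [[cos θ, -sin θ], [sin θ, cos θ]]
A clockwise rotation by 668° is equivalent to a counterclockwise rotation by -668°.
For θ = -668°:
cos(-668°) = 0.6157
sin(-668°) = 0.7880
Result: [[0.6157, -0.7880], [0.7880, 0.6157]]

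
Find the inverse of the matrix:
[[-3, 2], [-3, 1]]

For [[a,b],[c,d]], inverse = (1/det)·[[d,-b],[-c,a]]
det = (-3)(1) - (2)(-3) = -3 - -6 = 3
Inverse = (1/3)·[[1, -2], [3, -3]]
= [[1/3, -2/3], [1, -1]]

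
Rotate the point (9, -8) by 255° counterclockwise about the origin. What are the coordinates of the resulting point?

Rotation matrix for 255°: [[cos 255°, -sin 255°], [sin 255°, cos 255°]] ≈ [[-0.258819, 0.965926], [-0.965926, -0.258819]]
[[-0.258819, 0.965926], [-0.965926, -0.258819]] × [9, -8]ᵀ ≈ [-10.0568, -6.6228]ᵀ
Result: (-10.0568, -6.6228)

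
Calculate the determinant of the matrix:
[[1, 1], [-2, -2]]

For a 2×2 matrix [[a, b], [c, d]], det = ad - bc
det = (1)(-2) - (1)(-2) = -2 - -2 = 0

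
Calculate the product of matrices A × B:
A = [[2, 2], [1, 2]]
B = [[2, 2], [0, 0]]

Matrix multiplication:
C[0][0] = 2×2 + 2×0 = 4
C[0][1] = 2×2 + 2×0 = 4
C[1][0] = 1×2 + 2×0 = 2
C[1][1] = 1×2 + 2×0 = 2
Result: [[4, 4], [2, 2]]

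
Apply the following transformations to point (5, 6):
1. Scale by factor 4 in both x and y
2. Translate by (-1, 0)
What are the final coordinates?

Step 1: Scale (5, 6) by 4 → (20, 24)
Step 2: Translate by (-1, 0) → (19, 24)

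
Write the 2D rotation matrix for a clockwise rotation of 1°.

Rotation matrix formula: [[cos θ, -sin θ], [sin θ, cos θ]]
A clockwise rotation by 1° is equivalent to a counterclockwise rotation by -1°.
For θ = -1°:
cos(-1°) = 0.9998
sin(-1°) = -0.0175
Result: [[0.9998, 0.0175], [-0.0175, 0.9998]]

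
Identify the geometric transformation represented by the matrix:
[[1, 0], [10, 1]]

This matrix represents: vertical shear with factor 10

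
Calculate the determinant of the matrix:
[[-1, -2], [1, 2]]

For a 2×2 matrix [[a, b], [c, d]], det = ad - bc
det = (-1)(2) - (-2)(1) = -2 - -2 = 0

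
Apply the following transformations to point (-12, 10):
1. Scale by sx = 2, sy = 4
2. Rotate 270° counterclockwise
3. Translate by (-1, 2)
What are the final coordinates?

Step 1: Scale → (-24, 40)
Step 2: Rotate 270° → (40, 24)
Step 3: Translate → (39, 26)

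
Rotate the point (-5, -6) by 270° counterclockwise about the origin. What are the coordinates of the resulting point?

Rotation matrix for 270°: [[cos 270°, -sin 270°], [sin 270°, cos 270°]] = [[0, 1], [-1, 0]]
[[0, 1], [-1, 0]] × [-5, -6]ᵀ = [-6, 5]ᵀ
Result: (-6, 5)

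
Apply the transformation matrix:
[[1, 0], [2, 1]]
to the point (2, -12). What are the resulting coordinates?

Matrix multiplication:
[[1, 0], [2, 1]] × [2, -12]ᵀ
= [(1)(2) + (0)(-12), (2)(2) + (1)(-12)]ᵀ
= [2, -8]ᵀ
Result: (2, -8)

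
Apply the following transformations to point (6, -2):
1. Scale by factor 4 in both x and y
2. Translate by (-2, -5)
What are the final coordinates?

Step 1: Scale (6, -2) by 4 → (24, -8)
Step 2: Translate by (-2, -5) → (22, -13)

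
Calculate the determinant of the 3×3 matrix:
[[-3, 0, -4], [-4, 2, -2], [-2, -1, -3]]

Expansion along first row:
det = -3·det([[2,-2],[-1,-3]]) - 0·det([[-4,-2],[-2,-3]]) + -4·det([[-4,2],[-2,-1]])
    = -3·(2·-3 - -2·-1) - 0·(-4·-3 - -2·-2) + -4·(-4·-1 - 2·-2)
    = -3·-8 - 0·8 + -4·8
    = 24 + 0 + -32 = -8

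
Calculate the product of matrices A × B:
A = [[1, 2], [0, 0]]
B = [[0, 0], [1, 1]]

Matrix multiplication:
C[0][0] = 1×0 + 2×1 = 2
C[0][1] = 1×0 + 2×1 = 2
C[1][0] = 0×0 + 0×1 = 0
C[1][1] = 0×0 + 0×1 = 0
Result: [[2, 2], [0, 0]]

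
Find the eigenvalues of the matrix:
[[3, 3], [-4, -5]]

Characteristic equation: det(A - λI) = 0
λ² - (trace)λ + (det) = 0
trace = 3 + -5 = -2, det = (3)(-5) - (3)(-4) = -3
λ² - (-2)λ + (-3) = 0
λ = (-2 ± √((-2)² - 4·(-3))) / 2 = (-2 ± √16) / 2
Solving: λ = -3, 1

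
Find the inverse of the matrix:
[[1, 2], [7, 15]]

For [[a,b],[c,d]], inverse = (1/det)·[[d,-b],[-c,a]]
det = (1)(15) - (2)(7) = 15 - 14 = 1
Inverse = [[15, -2], [-7, 1]]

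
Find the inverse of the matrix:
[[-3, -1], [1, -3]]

For [[a,b],[c,d]], inverse = (1/det)·[[d,-b],[-c,a]]
det = (-3)(-3) - (-1)(1) = 9 - -1 = 10
Inverse = (1/10)·[[-3, 1], [-1, -3]]
= [[-3/10, 1/10], [-1/10, -3/10]]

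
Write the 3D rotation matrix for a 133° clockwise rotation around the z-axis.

Rotation matrix for clockwise 133° around z-axis:
A clockwise rotation by 133° is a counterclockwise rotation by -133°.
cos(-133°) = -0.6820, sin(-133°) = -0.7314
Result: [[-0.6820, 0.7314, 0], [-0.7314, -0.6820, 0], [0, 0, 1]]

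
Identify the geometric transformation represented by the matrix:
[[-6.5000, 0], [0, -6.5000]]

This matrix represents: uniform scaling by factor -6.5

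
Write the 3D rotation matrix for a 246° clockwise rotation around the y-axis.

Rotation matrix for clockwise 246° around y-axis:
A clockwise rotation by 246° is a counterclockwise rotation by -246°.
cos(-246°) = -0.4067, sin(-246°) = 0.9135
Result: [[-0.4067, 0, 0.9135], [0, 1, 0], [-0.9135, 0, -0.4067]]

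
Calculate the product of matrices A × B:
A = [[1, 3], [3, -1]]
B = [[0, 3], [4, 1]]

Matrix multiplication:
C[0][0] = 1×0 + 3×4 = 12
C[0][1] = 1×3 + 3×1 = 6
C[1][0] = 3×0 + -1×4 = -4
C[1][1] = 3×3 + -1×1 = 8
Result: [[12, 6], [-4, 8]]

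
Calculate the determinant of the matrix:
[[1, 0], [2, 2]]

For a 2×2 matrix [[a, b], [c, d]], det = ad - bc
det = (1)(2) - (0)(2) = 2 - 0 = 2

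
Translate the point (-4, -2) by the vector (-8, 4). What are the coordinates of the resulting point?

Translation by (-8, 4) (homogeneous matrix [[1, 0, -8], [0, 1, 4], [0, 0, 1]]):
x' = -4 + -8 = -12
y' = -2 + 4 = 2
Result: (-12, 2)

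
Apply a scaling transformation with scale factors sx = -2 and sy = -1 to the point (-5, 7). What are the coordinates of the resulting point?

Scaling matrix:
[[-2, 0], [0, -1]]
Result: (-5 × -2, 7 × -1) = (10, -7)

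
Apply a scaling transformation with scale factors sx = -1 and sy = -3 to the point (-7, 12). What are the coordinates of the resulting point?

Scaling matrix:
[[-1, 0], [0, -3]]
Result: (-7 × -1, 12 × -3) = (7, -36)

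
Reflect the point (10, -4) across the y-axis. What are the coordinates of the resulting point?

Reflection across y-axis: (10, -4) → (-10, -4)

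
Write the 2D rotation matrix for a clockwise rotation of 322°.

Rotation matrix formula: [[cos θ, -sin θ], [sin θ, cos θ]]
A clockwise rotation by 322° is equivalent to a counterclockwise rotation by -322°.
For θ = -322°:
cos(-322°) = 0.7880
sin(-322°) = 0.6157
Result: [[0.7880, -0.6157], [0.6157, 0.7880]]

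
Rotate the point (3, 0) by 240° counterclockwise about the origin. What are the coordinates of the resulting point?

Rotation matrix for 240°: [[cos 240°, -sin 240°], [sin 240°, cos 240°]] ≈ [[-0.500000, 0.866025], [-0.866025, -0.500000]]
[[-0.500000, 0.866025], [-0.866025, -0.500000]] × [3, 0]ᵀ ≈ [-1.5000, -2.5981]ᵀ
Result: (-1.5000, -2.5981)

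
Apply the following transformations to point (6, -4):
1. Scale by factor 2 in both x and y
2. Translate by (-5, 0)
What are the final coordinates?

Step 1: Scale (6, -4) by 2 → (12, -8)
Step 2: Translate by (-5, 0) → (7, -8)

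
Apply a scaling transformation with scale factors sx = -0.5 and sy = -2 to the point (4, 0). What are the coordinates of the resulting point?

Scaling matrix:
[[-0.50, 0], [0, -2]]
Result: (4 × -0.5, 0 × -2) = (-2, 0)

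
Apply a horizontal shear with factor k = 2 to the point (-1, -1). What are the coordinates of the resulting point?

Shear matrix for horizontal shear with factor k = 2:
[[1, 2], [0, 1]]
Result: (-1, -1) → (-3, -1)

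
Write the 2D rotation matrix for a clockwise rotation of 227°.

Rotation matrix formula: [[cos θ, -sin θ], [sin θ, cos θ]]
A clockwise rotation by 227° is equivalent to a counterclockwise rotation by -227°.
For θ = -227°:
cos(-227°) = -0.6820
sin(-227°) = 0.7314
Result: [[-0.6820, -0.7314], [0.7314, -0.6820]]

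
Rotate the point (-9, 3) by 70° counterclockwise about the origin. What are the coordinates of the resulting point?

Rotation matrix for 70°: [[cos 70°, -sin 70°], [sin 70°, cos 70°]] ≈ [[0.342020, -0.939693], [0.939693, 0.342020]]
[[0.342020, -0.939693], [0.939693, 0.342020]] × [-9, 3]ᵀ ≈ [-5.8973, -7.4312]ᵀ
Result: (-5.8973, -7.4312)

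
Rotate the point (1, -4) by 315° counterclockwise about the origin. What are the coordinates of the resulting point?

Rotation matrix for 315°: [[cos 315°, -sin 315°], [sin 315°, cos 315°]] ≈ [[0.707107, 0.707107], [-0.707107, 0.707107]]
[[0.707107, 0.707107], [-0.707107, 0.707107]] × [1, -4]ᵀ ≈ [-2.1213, -3.5355]ᵀ
Result: (-2.1213, -3.5355)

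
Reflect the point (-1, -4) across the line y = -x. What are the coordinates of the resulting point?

Reflection across line y = -x: (-1, -4) → (4, 1)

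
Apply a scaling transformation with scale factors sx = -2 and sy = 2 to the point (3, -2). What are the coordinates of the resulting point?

Scaling matrix:
[[-2, 0], [0, 2]]
Result: (3 × -2, -2 × 2) = (-6, -4)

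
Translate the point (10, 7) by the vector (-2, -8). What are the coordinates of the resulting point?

Translation by (-2, -8) (homogeneous matrix [[1, 0, -2], [0, 1, -8], [0, 0, 1]]):
x' = 10 + -2 = 8
y' = 7 + -8 = -1
Result: (8, -1)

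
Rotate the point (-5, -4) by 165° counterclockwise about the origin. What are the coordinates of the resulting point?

Rotation matrix for 165°: [[cos 165°, -sin 165°], [sin 165°, cos 165°]] ≈ [[-0.965926, -0.258819], [0.258819, -0.965926]]
[[-0.965926, -0.258819], [0.258819, -0.965926]] × [-5, -4]ᵀ ≈ [5.8649, 2.5696]ᵀ
Result: (5.8649, 2.5696)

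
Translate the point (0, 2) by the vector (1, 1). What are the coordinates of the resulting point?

Translation by (1, 1) (homogeneous matrix [[1, 0, 1], [0, 1, 1], [0, 0, 1]]):
x' = 0 + 1 = 1
y' = 2 + 1 = 3
Result: (1, 3)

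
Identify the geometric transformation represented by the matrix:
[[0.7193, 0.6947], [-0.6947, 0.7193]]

This matrix represents: rotation by 316° counterclockwise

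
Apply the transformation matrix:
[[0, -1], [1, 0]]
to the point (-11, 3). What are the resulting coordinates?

Matrix multiplication:
[[0, -1], [1, 0]] × [-11, 3]ᵀ
= [(0)(-11) + (-1)(3), (1)(-11) + (0)(3)]ᵀ
= [-3, -11]ᵀ
Result: (-3, -11)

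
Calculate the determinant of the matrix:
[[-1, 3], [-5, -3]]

For a 2×2 matrix [[a, b], [c, d]], det = ad - bc
det = (-1)(-3) - (3)(-5) = 3 - -15 = 18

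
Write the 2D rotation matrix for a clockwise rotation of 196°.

Rotation matrix formula: [[cos θ, -sin θ], [sin θ, cos θ]]
A clockwise rotation by 196° is equivalent to a counterclockwise rotation by -196°.
For θ = -196°:
cos(-196°) = -0.9613
sin(-196°) = 0.2756
Result: [[-0.9613, -0.2756], [0.2756, -0.9613]]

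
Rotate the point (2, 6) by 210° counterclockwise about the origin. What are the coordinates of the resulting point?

Rotation matrix for 210°: [[cos 210°, -sin 210°], [sin 210°, cos 210°]] ≈ [[-0.866025, 0.500000], [-0.500000, -0.866025]]
[[-0.866025, 0.500000], [-0.500000, -0.866025]] × [2, 6]ᵀ ≈ [1.2679, -6.1962]ᵀ
Result: (1.2679, -6.1962)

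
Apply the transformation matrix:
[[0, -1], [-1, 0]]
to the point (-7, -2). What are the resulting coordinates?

Matrix multiplication:
[[0, -1], [-1, 0]] × [-7, -2]ᵀ
= [(0)(-7) + (-1)(-2), (-1)(-7) + (0)(-2)]ᵀ
= [2, 7]ᵀ
Result: (2, 7)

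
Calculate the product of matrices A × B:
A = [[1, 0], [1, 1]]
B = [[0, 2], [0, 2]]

Matrix multiplication:
C[0][0] = 1×0 + 0×0 = 0
C[0][1] = 1×2 + 0×2 = 2
C[1][0] = 1×0 + 1×0 = 0
C[1][1] = 1×2 + 1×2 = 4
Result: [[0, 2], [0, 4]]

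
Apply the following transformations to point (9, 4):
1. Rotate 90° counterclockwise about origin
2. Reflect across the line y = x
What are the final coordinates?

Step 1: Rotate 90° → (-4, 9)
Step 2: Reflect across line y = x → (9, -4)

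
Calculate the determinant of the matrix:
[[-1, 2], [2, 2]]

For a 2×2 matrix [[a, b], [c, d]], det = ad - bc
det = (-1)(2) - (2)(2) = -2 - 4 = -6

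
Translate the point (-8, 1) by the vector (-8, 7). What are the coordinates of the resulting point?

Translation by (-8, 7) (homogeneous matrix [[1, 0, -8], [0, 1, 7], [0, 0, 1]]):
x' = -8 + -8 = -16
y' = 1 + 7 = 8
Result: (-16, 8)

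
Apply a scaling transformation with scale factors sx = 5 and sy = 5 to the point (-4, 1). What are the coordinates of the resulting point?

Scaling matrix:
[[5, 0], [0, 5]]
Result: (-4 × 5, 1 × 5) = (-20, 5)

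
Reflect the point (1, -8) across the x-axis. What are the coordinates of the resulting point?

Reflection across x-axis: (1, -8) → (1, 8)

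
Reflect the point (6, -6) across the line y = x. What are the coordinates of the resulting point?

Reflection across line y = x: (6, -6) → (-6, 6)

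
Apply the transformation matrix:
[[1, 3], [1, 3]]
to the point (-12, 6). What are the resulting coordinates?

Matrix multiplication:
[[1, 3], [1, 3]] × [-12, 6]ᵀ
= [(1)(-12) + (3)(6), (1)(-12) + (3)(6)]ᵀ
= [6, 6]ᵀ
Result: (6, 6)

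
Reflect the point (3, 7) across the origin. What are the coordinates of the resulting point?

Reflection across origin: (3, 7) → (-3, -7)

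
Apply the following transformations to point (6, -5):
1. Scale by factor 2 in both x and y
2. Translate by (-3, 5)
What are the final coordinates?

Step 1: Scale (6, -5) by 2 → (12, -10)
Step 2: Translate by (-3, 5) → (9, -5)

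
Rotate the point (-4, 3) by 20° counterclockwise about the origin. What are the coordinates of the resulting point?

Rotation matrix for 20°: [[cos 20°, -sin 20°], [sin 20°, cos 20°]] ≈ [[0.939693, -0.342020], [0.342020, 0.939693]]
[[0.939693, -0.342020], [0.342020, 0.939693]] × [-4, 3]ᵀ ≈ [-4.7848, 1.4510]ᵀ
Result: (-4.7848, 1.4510)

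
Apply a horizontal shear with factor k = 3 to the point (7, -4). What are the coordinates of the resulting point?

Shear matrix for horizontal shear with factor k = 3:
[[1, 3], [0, 1]]
Result: (7, -4) → (-5, -4)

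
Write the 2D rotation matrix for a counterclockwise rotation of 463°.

Rotation matrix formula: [[cos θ, -sin θ], [sin θ, cos θ]]
For θ = 463°:
cos(463°) = -0.2250
sin(463°) = 0.9744
Result: [[-0.2250, -0.9744], [0.9744, -0.2250]]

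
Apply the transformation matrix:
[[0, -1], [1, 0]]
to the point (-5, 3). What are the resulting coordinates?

Matrix multiplication:
[[0, -1], [1, 0]] × [-5, 3]ᵀ
= [(0)(-5) + (-1)(3), (1)(-5) + (0)(3)]ᵀ
= [-3, -5]ᵀ
Result: (-3, -5)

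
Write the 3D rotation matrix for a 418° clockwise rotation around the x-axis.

Rotation matrix for clockwise 418° around x-axis:
A clockwise rotation by 418° is a counterclockwise rotation by -418°.
cos(-418°) = 0.5299, sin(-418°) = -0.8480
Result: [[1, 0, 0], [0, 0.5299, 0.8480], [0, -0.8480, 0.5299]]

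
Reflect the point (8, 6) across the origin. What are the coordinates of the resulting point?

Reflection across origin: (8, 6) → (-8, -6)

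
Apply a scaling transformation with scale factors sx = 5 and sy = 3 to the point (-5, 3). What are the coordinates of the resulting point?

Scaling matrix:
[[5, 0], [0, 3]]
Result: (-5 × 5, 3 × 3) = (-25, 9)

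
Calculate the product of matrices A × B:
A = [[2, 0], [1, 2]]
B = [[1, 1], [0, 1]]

Matrix multiplication:
C[0][0] = 2×1 + 0×0 = 2
C[0][1] = 2×1 + 0×1 = 2
C[1][0] = 1×1 + 2×0 = 1
C[1][1] = 1×1 + 2×1 = 3
Result: [[2, 2], [1, 3]]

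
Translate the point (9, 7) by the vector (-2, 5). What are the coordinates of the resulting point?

Translation by (-2, 5) (homogeneous matrix [[1, 0, -2], [0, 1, 5], [0, 0, 1]]):
x' = 9 + -2 = 7
y' = 7 + 5 = 12
Result: (7, 12)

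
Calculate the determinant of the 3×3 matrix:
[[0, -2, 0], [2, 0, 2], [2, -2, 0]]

Expansion along first row:
det = 0·det([[0,2],[-2,0]]) - -2·det([[2,2],[2,0]]) + 0·det([[2,0],[2,-2]])
    = 0·(0·0 - 2·-2) - -2·(2·0 - 2·2) + 0·(2·-2 - 0·2)
    = 0·4 - -2·-4 + 0·-4
    = 0 + -8 + 0 = -8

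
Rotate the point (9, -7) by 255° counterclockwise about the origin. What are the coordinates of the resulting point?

Rotation matrix for 255°: [[cos 255°, -sin 255°], [sin 255°, cos 255°]] ≈ [[-0.258819, 0.965926], [-0.965926, -0.258819]]
[[-0.258819, 0.965926], [-0.965926, -0.258819]] × [9, -7]ᵀ ≈ [-9.0909, -6.8816]ᵀ
Result: (-9.0909, -6.8816)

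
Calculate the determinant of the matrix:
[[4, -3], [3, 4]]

For a 2×2 matrix [[a, b], [c, d]], det = ad - bc
det = (4)(4) - (-3)(3) = 16 - -9 = 25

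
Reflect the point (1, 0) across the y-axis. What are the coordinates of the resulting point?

Reflection across y-axis: (1, 0) → (-1, 0)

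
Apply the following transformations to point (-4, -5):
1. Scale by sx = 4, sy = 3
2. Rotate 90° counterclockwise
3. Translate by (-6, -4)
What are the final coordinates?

Step 1: Scale → (-16, -15)
Step 2: Rotate 90° → (15, -16)
Step 3: Translate → (9, -20)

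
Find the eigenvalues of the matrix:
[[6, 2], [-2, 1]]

Characteristic equation: det(A - λI) = 0
λ² - (trace)λ + (det) = 0
trace = 6 + 1 = 7, det = (6)(1) - (2)(-2) = 10
λ² - (7)λ + (10) = 0
λ = (7 ± √((7)² - 4·(10))) / 2 = (7 ± √9) / 2
Solving: λ = 2, 5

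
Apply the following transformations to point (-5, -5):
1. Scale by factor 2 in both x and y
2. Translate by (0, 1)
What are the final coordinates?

Step 1: Scale (-5, -5) by 2 → (-10, -10)
Step 2: Translate by (0, 1) → (-10, -9)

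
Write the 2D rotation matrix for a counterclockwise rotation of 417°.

Rotation matrix formula: [[cos θ, -sin θ], [sin θ, cos θ]]
For θ = 417°:
cos(417°) = 0.5446
sin(417°) = 0.8387
Result: [[0.5446, -0.8387], [0.8387, 0.5446]]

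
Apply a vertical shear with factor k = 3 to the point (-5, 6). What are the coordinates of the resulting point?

Shear matrix for vertical shear with factor k = 3:
[[1, 0], [3, 1]]
Result: (-5, 6) → (-5, -9)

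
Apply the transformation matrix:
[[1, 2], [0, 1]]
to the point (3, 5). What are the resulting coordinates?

Matrix multiplication:
[[1, 2], [0, 1]] × [3, 5]ᵀ
= [(1)(3) + (2)(5), (0)(3) + (1)(5)]ᵀ
= [13, 5]ᵀ
Result: (13, 5)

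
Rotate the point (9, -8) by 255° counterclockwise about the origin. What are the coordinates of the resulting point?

Rotation matrix for 255°: [[cos 255°, -sin 255°], [sin 255°, cos 255°]] ≈ [[-0.258819, 0.965926], [-0.965926, -0.258819]]
[[-0.258819, 0.965926], [-0.965926, -0.258819]] × [9, -8]ᵀ ≈ [-10.0568, -6.6228]ᵀ
Result: (-10.0568, -6.6228)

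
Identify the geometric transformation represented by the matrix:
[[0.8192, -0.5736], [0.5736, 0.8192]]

This matrix represents: rotation by 35° counterclockwise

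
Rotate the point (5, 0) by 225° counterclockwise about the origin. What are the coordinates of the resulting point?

Rotation matrix for 225°: [[cos 225°, -sin 225°], [sin 225°, cos 225°]] ≈ [[-0.707107, 0.707107], [-0.707107, -0.707107]]
[[-0.707107, 0.707107], [-0.707107, -0.707107]] × [5, 0]ᵀ ≈ [-3.5355, -3.5355]ᵀ
Result: (-3.5355, -3.5355)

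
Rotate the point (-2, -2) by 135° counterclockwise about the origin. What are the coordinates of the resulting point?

Rotation matrix for 135°: [[cos 135°, -sin 135°], [sin 135°, cos 135°]] ≈ [[-0.707107, -0.707107], [0.707107, -0.707107]]
[[-0.707107, -0.707107], [0.707107, -0.707107]] × [-2, -2]ᵀ ≈ [2.8284, 0]ᵀ
Result: (2.8284, 0)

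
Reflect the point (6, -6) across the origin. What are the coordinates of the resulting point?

Reflection across origin: (6, -6) → (-6, 6)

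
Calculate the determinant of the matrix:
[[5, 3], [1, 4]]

For a 2×2 matrix [[a, b], [c, d]], det = ad - bc
det = (5)(4) - (3)(1) = 20 - 3 = 17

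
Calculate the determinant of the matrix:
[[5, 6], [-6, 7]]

For a 2×2 matrix [[a, b], [c, d]], det = ad - bc
det = (5)(7) - (6)(-6) = 35 - -36 = 71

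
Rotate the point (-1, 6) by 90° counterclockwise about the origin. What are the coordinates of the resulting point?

Rotation matrix for 90°: [[cos 90°, -sin 90°], [sin 90°, cos 90°]] = [[0, -1], [1, 0]]
[[0, -1], [1, 0]] × [-1, 6]ᵀ = [-6, -1]ᵀ
Result: (-6, -1)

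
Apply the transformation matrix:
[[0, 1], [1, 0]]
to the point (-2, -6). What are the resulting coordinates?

Matrix multiplication:
[[0, 1], [1, 0]] × [-2, -6]ᵀ
= [(0)(-2) + (1)(-6), (1)(-2) + (0)(-6)]ᵀ
= [-6, -2]ᵀ
Result: (-6, -2)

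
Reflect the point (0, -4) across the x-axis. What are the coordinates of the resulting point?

Reflection across x-axis: (0, -4) → (0, 4)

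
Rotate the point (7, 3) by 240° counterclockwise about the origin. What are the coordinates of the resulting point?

Rotation matrix for 240°: [[cos 240°, -sin 240°], [sin 240°, cos 240°]] ≈ [[-0.500000, 0.866025], [-0.866025, -0.500000]]
[[-0.500000, 0.866025], [-0.866025, -0.500000]] × [7, 3]ᵀ ≈ [-0.9019, -7.5622]ᵀ
Result: (-0.9019, -7.5622)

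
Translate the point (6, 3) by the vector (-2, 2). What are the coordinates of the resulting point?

Translation by (-2, 2) (homogeneous matrix [[1, 0, -2], [0, 1, 2], [0, 0, 1]]):
x' = 6 + -2 = 4
y' = 3 + 2 = 5
Result: (4, 5)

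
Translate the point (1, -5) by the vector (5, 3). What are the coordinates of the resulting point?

Translation by (5, 3) (homogeneous matrix [[1, 0, 5], [0, 1, 3], [0, 0, 1]]):
x' = 1 + 5 = 6
y' = -5 + 3 = -2
Result: (6, -2)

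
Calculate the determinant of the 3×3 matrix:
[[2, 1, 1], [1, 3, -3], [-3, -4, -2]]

Expansion along first row:
det = 2·det([[3,-3],[-4,-2]]) - 1·det([[1,-3],[-3,-2]]) + 1·det([[1,3],[-3,-4]])
    = 2·(3·-2 - -3·-4) - 1·(1·-2 - -3·-3) + 1·(1·-4 - 3·-3)
    = 2·-18 - 1·-11 + 1·5
    = -36 + 11 + 5 = -20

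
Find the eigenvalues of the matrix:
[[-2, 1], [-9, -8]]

Characteristic equation: det(A - λI) = 0
λ² - (trace)λ + (det) = 0
trace = -2 + -8 = -10, det = (-2)(-8) - (1)(-9) = 25
λ² - (-10)λ + (25) = 0
λ = (-10 ± √((-10)² - 4·(25))) / 2 = (-10 ± √0) / 2
Solving: λ = -5, -5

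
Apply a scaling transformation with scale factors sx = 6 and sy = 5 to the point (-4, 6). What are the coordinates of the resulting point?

Scaling matrix:
[[6, 0], [0, 5]]
Result: (-4 × 6, 6 × 5) = (-24, 30)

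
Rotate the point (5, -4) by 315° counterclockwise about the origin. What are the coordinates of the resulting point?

Rotation matrix for 315°: [[cos 315°, -sin 315°], [sin 315°, cos 315°]] ≈ [[0.707107, 0.707107], [-0.707107, 0.707107]]
[[0.707107, 0.707107], [-0.707107, 0.707107]] × [5, -4]ᵀ ≈ [0.7071, -6.3640]ᵀ
Result: (0.7071, -6.3640)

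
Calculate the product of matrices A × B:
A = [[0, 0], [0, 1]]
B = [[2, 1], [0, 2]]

Matrix multiplication:
C[0][0] = 0×2 + 0×0 = 0
C[0][1] = 0×1 + 0×2 = 0
C[1][0] = 0×2 + 1×0 = 0
C[1][1] = 0×1 + 1×2 = 2
Result: [[0, 0], [0, 2]]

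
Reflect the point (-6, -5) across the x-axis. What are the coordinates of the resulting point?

Reflection across x-axis: (-6, -5) → (-6, 5)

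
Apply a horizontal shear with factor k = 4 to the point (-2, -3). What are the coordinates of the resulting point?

Shear matrix for horizontal shear with factor k = 4:
[[1, 4], [0, 1]]
Result: (-2, -3) → (-14, -3)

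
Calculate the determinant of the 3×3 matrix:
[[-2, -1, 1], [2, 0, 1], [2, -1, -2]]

Expansion along first row:
det = -2·det([[0,1],[-1,-2]]) - -1·det([[2,1],[2,-2]]) + 1·det([[2,0],[2,-1]])
    = -2·(0·-2 - 1·-1) - -1·(2·-2 - 1·2) + 1·(2·-1 - 0·2)
    = -2·1 - -1·-6 + 1·-2
    = -2 + -6 + -2 = -10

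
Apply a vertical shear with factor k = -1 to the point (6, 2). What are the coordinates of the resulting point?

Shear matrix for vertical shear with factor k = -1:
[[1, 0], [-1, 1]]
Result: (6, 2) → (6, -4)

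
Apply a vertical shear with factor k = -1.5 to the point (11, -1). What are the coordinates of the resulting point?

Shear matrix for vertical shear with factor k = -1.5:
[[1, 0], [-1.50, 1]]
Result: (11, -1) → (11, -17.5)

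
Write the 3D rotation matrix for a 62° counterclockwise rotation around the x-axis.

Rotation matrix for counterclockwise 62° around x-axis:
cos(62°) = 0.4695, sin(62°) = 0.8829
Result: [[1, 0, 0], [0, 0.4695, -0.8829], [0, 0.8829, 0.4695]]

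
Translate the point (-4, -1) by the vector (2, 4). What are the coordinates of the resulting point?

Translation by (2, 4) (homogeneous matrix [[1, 0, 2], [0, 1, 4], [0, 0, 1]]):
x' = -4 + 2 = -2
y' = -1 + 4 = 3
Result: (-2, 3)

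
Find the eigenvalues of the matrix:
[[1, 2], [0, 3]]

Characteristic equation: det(A - λI) = 0
λ² - (trace)λ + (det) = 0
trace = 1 + 3 = 4, det = (1)(3) - (2)(0) = 3
λ² - (4)λ + (3) = 0
λ = (4 ± √((4)² - 4·(3))) / 2 = (4 ± √4) / 2
Solving: λ = 1, 3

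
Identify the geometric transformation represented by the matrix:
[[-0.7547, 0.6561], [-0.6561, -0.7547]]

This matrix represents: rotation by 221° counterclockwise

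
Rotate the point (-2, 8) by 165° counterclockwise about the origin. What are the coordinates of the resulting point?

Rotation matrix for 165°: [[cos 165°, -sin 165°], [sin 165°, cos 165°]] ≈ [[-0.965926, -0.258819], [0.258819, -0.965926]]
[[-0.965926, -0.258819], [0.258819, -0.965926]] × [-2, 8]ᵀ ≈ [-0.1387, -8.2450]ᵀ
Result: (-0.1387, -8.2450)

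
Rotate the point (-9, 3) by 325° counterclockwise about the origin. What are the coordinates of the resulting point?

Rotation matrix for 325°: [[cos 325°, -sin 325°], [sin 325°, cos 325°]] ≈ [[0.819152, 0.573576], [-0.573576, 0.819152]]
[[0.819152, 0.573576], [-0.573576, 0.819152]] × [-9, 3]ᵀ ≈ [-5.6516, 7.6196]ᵀ
Result: (-5.6516, 7.6196)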